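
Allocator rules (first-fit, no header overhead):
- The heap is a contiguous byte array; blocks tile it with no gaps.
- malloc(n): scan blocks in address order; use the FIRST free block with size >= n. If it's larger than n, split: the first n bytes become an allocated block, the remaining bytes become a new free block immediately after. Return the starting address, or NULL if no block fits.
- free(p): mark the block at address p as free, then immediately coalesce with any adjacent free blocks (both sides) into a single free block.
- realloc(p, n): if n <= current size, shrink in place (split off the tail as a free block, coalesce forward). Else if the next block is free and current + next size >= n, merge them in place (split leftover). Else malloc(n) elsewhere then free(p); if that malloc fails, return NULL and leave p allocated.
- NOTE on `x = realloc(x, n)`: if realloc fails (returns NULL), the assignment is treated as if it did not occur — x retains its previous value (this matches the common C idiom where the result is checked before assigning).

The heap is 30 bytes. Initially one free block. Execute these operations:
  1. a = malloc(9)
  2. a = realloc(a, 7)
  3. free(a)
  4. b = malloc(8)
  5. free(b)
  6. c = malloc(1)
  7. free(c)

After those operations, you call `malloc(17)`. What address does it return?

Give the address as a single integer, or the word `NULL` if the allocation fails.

Answer: 0

Derivation:
Op 1: a = malloc(9) -> a = 0; heap: [0-8 ALLOC][9-29 FREE]
Op 2: a = realloc(a, 7) -> a = 0; heap: [0-6 ALLOC][7-29 FREE]
Op 3: free(a) -> (freed a); heap: [0-29 FREE]
Op 4: b = malloc(8) -> b = 0; heap: [0-7 ALLOC][8-29 FREE]
Op 5: free(b) -> (freed b); heap: [0-29 FREE]
Op 6: c = malloc(1) -> c = 0; heap: [0-0 ALLOC][1-29 FREE]
Op 7: free(c) -> (freed c); heap: [0-29 FREE]
malloc(17): first-fit scan over [0-29 FREE] -> 0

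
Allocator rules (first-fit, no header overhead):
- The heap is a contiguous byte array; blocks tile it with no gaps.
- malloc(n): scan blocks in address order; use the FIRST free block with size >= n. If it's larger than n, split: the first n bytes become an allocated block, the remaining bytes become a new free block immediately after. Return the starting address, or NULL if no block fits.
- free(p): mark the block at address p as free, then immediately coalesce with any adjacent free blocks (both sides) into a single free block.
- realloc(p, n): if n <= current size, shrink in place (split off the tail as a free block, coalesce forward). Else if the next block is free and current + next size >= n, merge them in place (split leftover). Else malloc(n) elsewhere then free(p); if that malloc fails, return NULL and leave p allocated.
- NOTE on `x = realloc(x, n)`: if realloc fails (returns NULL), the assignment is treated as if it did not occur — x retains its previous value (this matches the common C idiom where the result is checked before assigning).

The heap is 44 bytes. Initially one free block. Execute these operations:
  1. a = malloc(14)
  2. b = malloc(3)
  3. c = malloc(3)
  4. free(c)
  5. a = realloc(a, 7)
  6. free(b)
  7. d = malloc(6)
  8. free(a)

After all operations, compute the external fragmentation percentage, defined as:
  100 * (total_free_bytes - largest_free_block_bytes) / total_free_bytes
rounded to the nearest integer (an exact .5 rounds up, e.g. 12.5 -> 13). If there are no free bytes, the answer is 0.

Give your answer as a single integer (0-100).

Answer: 18

Derivation:
Op 1: a = malloc(14) -> a = 0; heap: [0-13 ALLOC][14-43 FREE]
Op 2: b = malloc(3) -> b = 14; heap: [0-13 ALLOC][14-16 ALLOC][17-43 FREE]
Op 3: c = malloc(3) -> c = 17; heap: [0-13 ALLOC][14-16 ALLOC][17-19 ALLOC][20-43 FREE]
Op 4: free(c) -> (freed c); heap: [0-13 ALLOC][14-16 ALLOC][17-43 FREE]
Op 5: a = realloc(a, 7) -> a = 0; heap: [0-6 ALLOC][7-13 FREE][14-16 ALLOC][17-43 FREE]
Op 6: free(b) -> (freed b); heap: [0-6 ALLOC][7-43 FREE]
Op 7: d = malloc(6) -> d = 7; heap: [0-6 ALLOC][7-12 ALLOC][13-43 FREE]
Op 8: free(a) -> (freed a); heap: [0-6 FREE][7-12 ALLOC][13-43 FREE]
Free blocks: [7 31] total_free=38 largest=31 -> 100*(38-31)/38 = 700/38 ≈ 18.421 -> rounds to 18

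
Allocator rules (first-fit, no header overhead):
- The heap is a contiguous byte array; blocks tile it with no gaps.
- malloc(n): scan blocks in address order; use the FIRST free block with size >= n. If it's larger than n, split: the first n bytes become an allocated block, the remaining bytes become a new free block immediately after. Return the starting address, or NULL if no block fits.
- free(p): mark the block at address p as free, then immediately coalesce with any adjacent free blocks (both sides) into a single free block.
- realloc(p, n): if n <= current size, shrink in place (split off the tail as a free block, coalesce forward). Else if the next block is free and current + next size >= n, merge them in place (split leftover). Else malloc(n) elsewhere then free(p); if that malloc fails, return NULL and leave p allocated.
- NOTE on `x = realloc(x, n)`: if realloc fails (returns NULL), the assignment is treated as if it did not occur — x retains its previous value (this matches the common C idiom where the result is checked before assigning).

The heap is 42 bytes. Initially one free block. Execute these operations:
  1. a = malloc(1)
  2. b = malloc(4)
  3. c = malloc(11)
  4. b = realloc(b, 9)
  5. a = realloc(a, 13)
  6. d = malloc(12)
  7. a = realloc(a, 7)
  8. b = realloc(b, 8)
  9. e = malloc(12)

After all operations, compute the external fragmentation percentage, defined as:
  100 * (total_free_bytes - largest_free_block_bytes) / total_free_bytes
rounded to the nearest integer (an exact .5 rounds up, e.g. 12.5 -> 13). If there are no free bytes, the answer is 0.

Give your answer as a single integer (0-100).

Answer: 38

Derivation:
Op 1: a = malloc(1) -> a = 0; heap: [0-0 ALLOC][1-41 FREE]
Op 2: b = malloc(4) -> b = 1; heap: [0-0 ALLOC][1-4 ALLOC][5-41 FREE]
Op 3: c = malloc(11) -> c = 5; heap: [0-0 ALLOC][1-4 ALLOC][5-15 ALLOC][16-41 FREE]
Op 4: b = realloc(b, 9) -> b = 16; heap: [0-0 ALLOC][1-4 FREE][5-15 ALLOC][16-24 ALLOC][25-41 FREE]
Op 5: a = realloc(a, 13) -> a = 25; heap: [0-4 FREE][5-15 ALLOC][16-24 ALLOC][25-37 ALLOC][38-41 FREE]
Op 6: d = malloc(12) -> d = NULL; heap: [0-4 FREE][5-15 ALLOC][16-24 ALLOC][25-37 ALLOC][38-41 FREE]
Op 7: a = realloc(a, 7) -> a = 25; heap: [0-4 FREE][5-15 ALLOC][16-24 ALLOC][25-31 ALLOC][32-41 FREE]
Op 8: b = realloc(b, 8) -> b = 16; heap: [0-4 FREE][5-15 ALLOC][16-23 ALLOC][24-24 FREE][25-31 ALLOC][32-41 FREE]
Op 9: e = malloc(12) -> e = NULL; heap: [0-4 FREE][5-15 ALLOC][16-23 ALLOC][24-24 FREE][25-31 ALLOC][32-41 FREE]
Free blocks: [5 1 10] total_free=16 largest=10 -> 100*(16-10)/16 = 600/16 = 37.5 -> rounds to 38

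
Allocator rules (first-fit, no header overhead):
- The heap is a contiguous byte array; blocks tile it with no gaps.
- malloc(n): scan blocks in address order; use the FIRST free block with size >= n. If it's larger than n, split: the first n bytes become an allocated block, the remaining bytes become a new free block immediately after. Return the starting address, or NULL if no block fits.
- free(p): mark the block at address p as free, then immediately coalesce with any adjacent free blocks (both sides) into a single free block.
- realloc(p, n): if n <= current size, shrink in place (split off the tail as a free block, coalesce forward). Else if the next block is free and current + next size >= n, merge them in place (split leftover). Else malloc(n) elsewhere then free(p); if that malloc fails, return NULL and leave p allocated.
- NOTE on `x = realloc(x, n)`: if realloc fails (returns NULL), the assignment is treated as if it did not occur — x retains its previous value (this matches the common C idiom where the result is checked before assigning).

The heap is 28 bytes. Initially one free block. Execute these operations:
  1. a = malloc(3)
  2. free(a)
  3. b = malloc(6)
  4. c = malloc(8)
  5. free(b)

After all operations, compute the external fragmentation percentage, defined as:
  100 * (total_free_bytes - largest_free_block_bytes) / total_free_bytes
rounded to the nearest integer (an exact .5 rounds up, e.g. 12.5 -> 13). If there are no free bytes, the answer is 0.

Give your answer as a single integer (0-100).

Answer: 30

Derivation:
Op 1: a = malloc(3) -> a = 0; heap: [0-2 ALLOC][3-27 FREE]
Op 2: free(a) -> (freed a); heap: [0-27 FREE]
Op 3: b = malloc(6) -> b = 0; heap: [0-5 ALLOC][6-27 FREE]
Op 4: c = malloc(8) -> c = 6; heap: [0-5 ALLOC][6-13 ALLOC][14-27 FREE]
Op 5: free(b) -> (freed b); heap: [0-5 FREE][6-13 ALLOC][14-27 FREE]
Free blocks: [6 14] total_free=20 largest=14 -> 100*(20-14)/20 = 600/20 = 30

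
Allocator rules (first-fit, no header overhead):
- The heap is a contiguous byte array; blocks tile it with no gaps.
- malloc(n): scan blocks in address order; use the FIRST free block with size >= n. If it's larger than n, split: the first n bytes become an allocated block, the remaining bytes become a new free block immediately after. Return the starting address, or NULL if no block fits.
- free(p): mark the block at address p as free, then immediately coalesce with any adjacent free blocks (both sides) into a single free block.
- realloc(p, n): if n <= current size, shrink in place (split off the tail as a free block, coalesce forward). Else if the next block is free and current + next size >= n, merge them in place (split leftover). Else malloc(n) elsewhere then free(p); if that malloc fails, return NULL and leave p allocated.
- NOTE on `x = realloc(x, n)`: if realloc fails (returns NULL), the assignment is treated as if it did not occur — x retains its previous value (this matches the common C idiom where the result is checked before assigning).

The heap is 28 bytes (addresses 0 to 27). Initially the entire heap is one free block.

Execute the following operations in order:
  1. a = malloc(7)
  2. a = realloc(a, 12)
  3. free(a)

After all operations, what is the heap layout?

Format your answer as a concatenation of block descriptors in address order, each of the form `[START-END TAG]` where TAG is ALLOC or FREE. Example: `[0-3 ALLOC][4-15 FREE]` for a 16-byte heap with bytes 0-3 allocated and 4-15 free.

Answer: [0-27 FREE]

Derivation:
Op 1: a = malloc(7) -> a = 0; heap: [0-6 ALLOC][7-27 FREE]
Op 2: a = realloc(a, 12) -> a = 0; heap: [0-11 ALLOC][12-27 FREE]
Op 3: free(a) -> (freed a); heap: [0-27 FREE]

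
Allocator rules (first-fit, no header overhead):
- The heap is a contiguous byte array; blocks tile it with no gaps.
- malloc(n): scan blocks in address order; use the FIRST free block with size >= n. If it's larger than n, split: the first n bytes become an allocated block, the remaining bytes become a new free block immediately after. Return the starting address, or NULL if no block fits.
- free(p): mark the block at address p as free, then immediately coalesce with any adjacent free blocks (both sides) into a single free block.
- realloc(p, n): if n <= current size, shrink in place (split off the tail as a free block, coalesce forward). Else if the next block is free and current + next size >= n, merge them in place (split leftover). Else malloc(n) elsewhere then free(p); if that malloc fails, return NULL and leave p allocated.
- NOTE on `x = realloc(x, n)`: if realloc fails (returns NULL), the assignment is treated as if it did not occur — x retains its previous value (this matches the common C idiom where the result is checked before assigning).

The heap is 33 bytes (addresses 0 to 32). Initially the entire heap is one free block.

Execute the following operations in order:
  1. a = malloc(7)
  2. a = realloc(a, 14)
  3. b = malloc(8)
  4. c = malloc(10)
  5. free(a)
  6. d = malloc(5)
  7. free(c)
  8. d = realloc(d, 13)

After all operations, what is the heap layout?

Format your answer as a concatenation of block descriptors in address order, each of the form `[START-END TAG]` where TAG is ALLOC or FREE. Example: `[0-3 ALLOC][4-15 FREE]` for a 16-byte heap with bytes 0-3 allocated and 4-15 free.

Answer: [0-12 ALLOC][13-13 FREE][14-21 ALLOC][22-32 FREE]

Derivation:
Op 1: a = malloc(7) -> a = 0; heap: [0-6 ALLOC][7-32 FREE]
Op 2: a = realloc(a, 14) -> a = 0; heap: [0-13 ALLOC][14-32 FREE]
Op 3: b = malloc(8) -> b = 14; heap: [0-13 ALLOC][14-21 ALLOC][22-32 FREE]
Op 4: c = malloc(10) -> c = 22; heap: [0-13 ALLOC][14-21 ALLOC][22-31 ALLOC][32-32 FREE]
Op 5: free(a) -> (freed a); heap: [0-13 FREE][14-21 ALLOC][22-31 ALLOC][32-32 FREE]
Op 6: d = malloc(5) -> d = 0; heap: [0-4 ALLOC][5-13 FREE][14-21 ALLOC][22-31 ALLOC][32-32 FREE]
Op 7: free(c) -> (freed c); heap: [0-4 ALLOC][5-13 FREE][14-21 ALLOC][22-32 FREE]
Op 8: d = realloc(d, 13) -> d = 0; heap: [0-12 ALLOC][13-13 FREE][14-21 ALLOC][22-32 FREE]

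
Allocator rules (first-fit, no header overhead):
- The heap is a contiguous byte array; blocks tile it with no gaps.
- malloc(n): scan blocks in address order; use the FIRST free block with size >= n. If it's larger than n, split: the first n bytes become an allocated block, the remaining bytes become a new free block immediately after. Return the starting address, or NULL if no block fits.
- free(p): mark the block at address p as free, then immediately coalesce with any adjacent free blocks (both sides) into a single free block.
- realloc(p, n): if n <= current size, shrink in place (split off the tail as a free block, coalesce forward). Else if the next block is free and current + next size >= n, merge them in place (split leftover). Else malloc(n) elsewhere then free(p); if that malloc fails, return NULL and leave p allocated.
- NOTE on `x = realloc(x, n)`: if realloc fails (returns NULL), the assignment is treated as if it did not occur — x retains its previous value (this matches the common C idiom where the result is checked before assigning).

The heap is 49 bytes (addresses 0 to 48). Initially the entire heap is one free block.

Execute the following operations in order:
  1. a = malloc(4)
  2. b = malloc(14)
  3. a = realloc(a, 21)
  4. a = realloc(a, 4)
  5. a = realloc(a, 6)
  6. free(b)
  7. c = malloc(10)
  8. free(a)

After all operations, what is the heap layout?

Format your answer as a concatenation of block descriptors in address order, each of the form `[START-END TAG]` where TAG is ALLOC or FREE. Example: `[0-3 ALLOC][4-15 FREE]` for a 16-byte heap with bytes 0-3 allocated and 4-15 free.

Op 1: a = malloc(4) -> a = 0; heap: [0-3 ALLOC][4-48 FREE]
Op 2: b = malloc(14) -> b = 4; heap: [0-3 ALLOC][4-17 ALLOC][18-48 FREE]
Op 3: a = realloc(a, 21) -> a = 18; heap: [0-3 FREE][4-17 ALLOC][18-38 ALLOC][39-48 FREE]
Op 4: a = realloc(a, 4) -> a = 18; heap: [0-3 FREE][4-17 ALLOC][18-21 ALLOC][22-48 FREE]
Op 5: a = realloc(a, 6) -> a = 18; heap: [0-3 FREE][4-17 ALLOC][18-23 ALLOC][24-48 FREE]
Op 6: free(b) -> (freed b); heap: [0-17 FREE][18-23 ALLOC][24-48 FREE]
Op 7: c = malloc(10) -> c = 0; heap: [0-9 ALLOC][10-17 FREE][18-23 ALLOC][24-48 FREE]
Op 8: free(a) -> (freed a); heap: [0-9 ALLOC][10-48 FREE]

Answer: [0-9 ALLOC][10-48 FREE]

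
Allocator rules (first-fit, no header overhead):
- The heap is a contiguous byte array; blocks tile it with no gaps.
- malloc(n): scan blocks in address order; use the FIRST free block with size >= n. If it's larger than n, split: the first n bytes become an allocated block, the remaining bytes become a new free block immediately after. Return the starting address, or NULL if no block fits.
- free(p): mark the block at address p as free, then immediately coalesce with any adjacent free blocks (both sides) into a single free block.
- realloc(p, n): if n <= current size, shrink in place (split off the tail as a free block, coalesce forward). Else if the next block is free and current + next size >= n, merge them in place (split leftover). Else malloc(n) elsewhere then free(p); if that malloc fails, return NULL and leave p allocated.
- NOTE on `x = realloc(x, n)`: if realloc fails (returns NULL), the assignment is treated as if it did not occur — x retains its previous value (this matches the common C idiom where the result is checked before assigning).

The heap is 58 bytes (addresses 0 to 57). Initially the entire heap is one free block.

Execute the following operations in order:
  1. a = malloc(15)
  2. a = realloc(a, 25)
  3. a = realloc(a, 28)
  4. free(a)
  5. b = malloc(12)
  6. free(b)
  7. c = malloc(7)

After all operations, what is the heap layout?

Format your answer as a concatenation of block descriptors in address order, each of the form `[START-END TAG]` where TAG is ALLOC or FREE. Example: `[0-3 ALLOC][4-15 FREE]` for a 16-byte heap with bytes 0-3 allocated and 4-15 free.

Op 1: a = malloc(15) -> a = 0; heap: [0-14 ALLOC][15-57 FREE]
Op 2: a = realloc(a, 25) -> a = 0; heap: [0-24 ALLOC][25-57 FREE]
Op 3: a = realloc(a, 28) -> a = 0; heap: [0-27 ALLOC][28-57 FREE]
Op 4: free(a) -> (freed a); heap: [0-57 FREE]
Op 5: b = malloc(12) -> b = 0; heap: [0-11 ALLOC][12-57 FREE]
Op 6: free(b) -> (freed b); heap: [0-57 FREE]
Op 7: c = malloc(7) -> c = 0; heap: [0-6 ALLOC][7-57 FREE]

Answer: [0-6 ALLOC][7-57 FREE]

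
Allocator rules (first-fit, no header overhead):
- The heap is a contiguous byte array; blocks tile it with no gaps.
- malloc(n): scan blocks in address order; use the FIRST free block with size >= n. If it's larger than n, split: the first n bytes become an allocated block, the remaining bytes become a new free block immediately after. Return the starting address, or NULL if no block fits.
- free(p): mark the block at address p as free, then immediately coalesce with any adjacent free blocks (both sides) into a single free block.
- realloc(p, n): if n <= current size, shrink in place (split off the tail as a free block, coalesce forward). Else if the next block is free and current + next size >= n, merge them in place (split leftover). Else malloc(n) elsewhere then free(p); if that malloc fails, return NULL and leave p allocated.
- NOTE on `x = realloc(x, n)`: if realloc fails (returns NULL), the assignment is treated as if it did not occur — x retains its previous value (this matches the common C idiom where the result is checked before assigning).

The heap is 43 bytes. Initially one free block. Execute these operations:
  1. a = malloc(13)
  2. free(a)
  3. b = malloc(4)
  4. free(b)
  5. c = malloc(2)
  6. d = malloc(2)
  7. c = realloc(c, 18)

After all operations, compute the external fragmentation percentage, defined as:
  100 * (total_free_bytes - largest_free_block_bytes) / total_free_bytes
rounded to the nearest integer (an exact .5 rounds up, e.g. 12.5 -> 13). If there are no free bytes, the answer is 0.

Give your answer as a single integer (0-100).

Answer: 9

Derivation:
Op 1: a = malloc(13) -> a = 0; heap: [0-12 ALLOC][13-42 FREE]
Op 2: free(a) -> (freed a); heap: [0-42 FREE]
Op 3: b = malloc(4) -> b = 0; heap: [0-3 ALLOC][4-42 FREE]
Op 4: free(b) -> (freed b); heap: [0-42 FREE]
Op 5: c = malloc(2) -> c = 0; heap: [0-1 ALLOC][2-42 FREE]
Op 6: d = malloc(2) -> d = 2; heap: [0-1 ALLOC][2-3 ALLOC][4-42 FREE]
Op 7: c = realloc(c, 18) -> c = 4; heap: [0-1 FREE][2-3 ALLOC][4-21 ALLOC][22-42 FREE]
Free blocks: [2 21] total_free=23 largest=21 -> 100*(23-21)/23 = 200/23 ≈ 8.696 -> rounds to 9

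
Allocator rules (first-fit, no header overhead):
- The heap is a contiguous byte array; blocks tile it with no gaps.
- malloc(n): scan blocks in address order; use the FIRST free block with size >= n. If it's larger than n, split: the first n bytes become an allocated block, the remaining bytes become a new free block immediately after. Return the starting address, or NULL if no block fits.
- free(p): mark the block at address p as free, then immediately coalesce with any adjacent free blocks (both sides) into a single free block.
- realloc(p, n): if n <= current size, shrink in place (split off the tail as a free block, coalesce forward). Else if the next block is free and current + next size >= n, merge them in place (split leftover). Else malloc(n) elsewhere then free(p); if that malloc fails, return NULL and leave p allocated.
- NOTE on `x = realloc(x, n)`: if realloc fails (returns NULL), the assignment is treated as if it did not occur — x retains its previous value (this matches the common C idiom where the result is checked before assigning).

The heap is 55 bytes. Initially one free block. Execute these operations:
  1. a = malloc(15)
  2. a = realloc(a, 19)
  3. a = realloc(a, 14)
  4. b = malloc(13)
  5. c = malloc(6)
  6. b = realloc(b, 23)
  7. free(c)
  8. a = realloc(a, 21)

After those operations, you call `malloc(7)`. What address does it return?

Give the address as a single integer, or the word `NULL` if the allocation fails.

Answer: 0

Derivation:
Op 1: a = malloc(15) -> a = 0; heap: [0-14 ALLOC][15-54 FREE]
Op 2: a = realloc(a, 19) -> a = 0; heap: [0-18 ALLOC][19-54 FREE]
Op 3: a = realloc(a, 14) -> a = 0; heap: [0-13 ALLOC][14-54 FREE]
Op 4: b = malloc(13) -> b = 14; heap: [0-13 ALLOC][14-26 ALLOC][27-54 FREE]
Op 5: c = malloc(6) -> c = 27; heap: [0-13 ALLOC][14-26 ALLOC][27-32 ALLOC][33-54 FREE]
Op 6: b = realloc(b, 23) -> NULL (b unchanged); heap: [0-13 ALLOC][14-26 ALLOC][27-32 ALLOC][33-54 FREE]
Op 7: free(c) -> (freed c); heap: [0-13 ALLOC][14-26 ALLOC][27-54 FREE]
Op 8: a = realloc(a, 21) -> a = 27; heap: [0-13 FREE][14-26 ALLOC][27-47 ALLOC][48-54 FREE]
malloc(7): first-fit scan over [0-13 FREE][14-26 ALLOC][27-47 ALLOC][48-54 FREE] -> 0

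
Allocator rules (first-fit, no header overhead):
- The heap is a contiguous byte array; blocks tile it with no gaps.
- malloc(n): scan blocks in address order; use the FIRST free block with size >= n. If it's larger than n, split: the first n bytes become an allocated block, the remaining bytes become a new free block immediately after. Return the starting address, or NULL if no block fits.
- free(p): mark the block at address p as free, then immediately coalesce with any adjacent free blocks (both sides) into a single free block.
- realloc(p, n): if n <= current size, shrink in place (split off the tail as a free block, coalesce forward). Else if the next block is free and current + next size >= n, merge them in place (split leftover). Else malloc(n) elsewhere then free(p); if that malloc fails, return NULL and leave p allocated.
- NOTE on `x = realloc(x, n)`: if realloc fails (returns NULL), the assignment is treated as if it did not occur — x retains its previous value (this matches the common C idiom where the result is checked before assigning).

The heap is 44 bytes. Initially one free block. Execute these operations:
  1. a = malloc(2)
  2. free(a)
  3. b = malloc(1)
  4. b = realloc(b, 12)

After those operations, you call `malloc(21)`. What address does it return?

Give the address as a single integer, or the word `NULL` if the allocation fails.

Answer: 12

Derivation:
Op 1: a = malloc(2) -> a = 0; heap: [0-1 ALLOC][2-43 FREE]
Op 2: free(a) -> (freed a); heap: [0-43 FREE]
Op 3: b = malloc(1) -> b = 0; heap: [0-0 ALLOC][1-43 FREE]
Op 4: b = realloc(b, 12) -> b = 0; heap: [0-11 ALLOC][12-43 FREE]
malloc(21): first-fit scan over [0-11 ALLOC][12-43 FREE] -> 12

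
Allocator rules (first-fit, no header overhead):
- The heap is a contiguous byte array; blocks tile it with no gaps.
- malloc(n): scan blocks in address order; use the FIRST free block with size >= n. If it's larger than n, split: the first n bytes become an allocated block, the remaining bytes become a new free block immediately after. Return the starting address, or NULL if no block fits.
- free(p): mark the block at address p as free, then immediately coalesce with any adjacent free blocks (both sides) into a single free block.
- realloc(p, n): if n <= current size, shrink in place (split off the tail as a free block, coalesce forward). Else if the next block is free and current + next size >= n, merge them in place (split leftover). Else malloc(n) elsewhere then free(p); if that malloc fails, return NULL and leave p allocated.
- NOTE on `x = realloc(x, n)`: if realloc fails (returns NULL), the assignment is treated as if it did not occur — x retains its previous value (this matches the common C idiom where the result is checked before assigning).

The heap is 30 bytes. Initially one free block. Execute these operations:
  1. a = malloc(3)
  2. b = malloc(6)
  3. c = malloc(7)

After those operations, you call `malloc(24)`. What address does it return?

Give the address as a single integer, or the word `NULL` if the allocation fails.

Answer: NULL

Derivation:
Op 1: a = malloc(3) -> a = 0; heap: [0-2 ALLOC][3-29 FREE]
Op 2: b = malloc(6) -> b = 3; heap: [0-2 ALLOC][3-8 ALLOC][9-29 FREE]
Op 3: c = malloc(7) -> c = 9; heap: [0-2 ALLOC][3-8 ALLOC][9-15 ALLOC][16-29 FREE]
malloc(24): first-fit scan over [0-2 ALLOC][3-8 ALLOC][9-15 ALLOC][16-29 FREE] -> NULL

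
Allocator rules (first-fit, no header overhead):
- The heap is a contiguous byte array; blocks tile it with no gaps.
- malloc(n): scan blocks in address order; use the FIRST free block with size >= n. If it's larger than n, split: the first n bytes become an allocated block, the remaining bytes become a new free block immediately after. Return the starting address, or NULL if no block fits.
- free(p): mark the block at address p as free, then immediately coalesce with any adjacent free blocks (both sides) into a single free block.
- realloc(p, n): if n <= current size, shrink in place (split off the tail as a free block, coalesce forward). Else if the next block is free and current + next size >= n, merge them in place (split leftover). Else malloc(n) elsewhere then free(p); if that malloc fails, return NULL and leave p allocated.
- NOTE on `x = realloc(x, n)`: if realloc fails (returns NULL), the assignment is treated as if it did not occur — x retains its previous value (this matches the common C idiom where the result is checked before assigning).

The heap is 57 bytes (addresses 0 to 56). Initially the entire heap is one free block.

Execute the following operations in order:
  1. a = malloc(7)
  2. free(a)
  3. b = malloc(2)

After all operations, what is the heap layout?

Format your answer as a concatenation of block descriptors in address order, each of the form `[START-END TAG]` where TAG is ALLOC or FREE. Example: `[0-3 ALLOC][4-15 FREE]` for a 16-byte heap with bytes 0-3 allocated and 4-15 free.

Op 1: a = malloc(7) -> a = 0; heap: [0-6 ALLOC][7-56 FREE]
Op 2: free(a) -> (freed a); heap: [0-56 FREE]
Op 3: b = malloc(2) -> b = 0; heap: [0-1 ALLOC][2-56 FREE]

Answer: [0-1 ALLOC][2-56 FREE]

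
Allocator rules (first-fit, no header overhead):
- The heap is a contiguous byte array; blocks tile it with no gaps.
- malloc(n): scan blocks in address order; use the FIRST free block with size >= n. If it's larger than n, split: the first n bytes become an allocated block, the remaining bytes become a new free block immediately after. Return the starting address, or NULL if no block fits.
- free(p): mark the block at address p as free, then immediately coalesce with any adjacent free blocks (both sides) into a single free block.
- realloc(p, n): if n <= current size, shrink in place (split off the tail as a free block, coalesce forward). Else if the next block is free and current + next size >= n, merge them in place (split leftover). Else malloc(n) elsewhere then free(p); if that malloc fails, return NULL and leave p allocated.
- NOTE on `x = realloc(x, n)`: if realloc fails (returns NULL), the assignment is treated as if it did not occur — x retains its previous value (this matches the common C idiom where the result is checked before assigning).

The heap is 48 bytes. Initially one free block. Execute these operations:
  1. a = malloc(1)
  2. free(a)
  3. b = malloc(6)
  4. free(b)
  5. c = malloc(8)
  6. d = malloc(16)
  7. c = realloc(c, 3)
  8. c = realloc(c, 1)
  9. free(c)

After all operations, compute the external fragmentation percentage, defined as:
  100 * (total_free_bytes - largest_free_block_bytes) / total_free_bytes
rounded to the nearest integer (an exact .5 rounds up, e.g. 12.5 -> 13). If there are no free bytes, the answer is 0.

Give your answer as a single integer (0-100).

Answer: 25

Derivation:
Op 1: a = malloc(1) -> a = 0; heap: [0-0 ALLOC][1-47 FREE]
Op 2: free(a) -> (freed a); heap: [0-47 FREE]
Op 3: b = malloc(6) -> b = 0; heap: [0-5 ALLOC][6-47 FREE]
Op 4: free(b) -> (freed b); heap: [0-47 FREE]
Op 5: c = malloc(8) -> c = 0; heap: [0-7 ALLOC][8-47 FREE]
Op 6: d = malloc(16) -> d = 8; heap: [0-7 ALLOC][8-23 ALLOC][24-47 FREE]
Op 7: c = realloc(c, 3) -> c = 0; heap: [0-2 ALLOC][3-7 FREE][8-23 ALLOC][24-47 FREE]
Op 8: c = realloc(c, 1) -> c = 0; heap: [0-0 ALLOC][1-7 FREE][8-23 ALLOC][24-47 FREE]
Op 9: free(c) -> (freed c); heap: [0-7 FREE][8-23 ALLOC][24-47 FREE]
Free blocks: [8 24] total_free=32 largest=24 -> 100*(32-24)/32 = 800/32 = 25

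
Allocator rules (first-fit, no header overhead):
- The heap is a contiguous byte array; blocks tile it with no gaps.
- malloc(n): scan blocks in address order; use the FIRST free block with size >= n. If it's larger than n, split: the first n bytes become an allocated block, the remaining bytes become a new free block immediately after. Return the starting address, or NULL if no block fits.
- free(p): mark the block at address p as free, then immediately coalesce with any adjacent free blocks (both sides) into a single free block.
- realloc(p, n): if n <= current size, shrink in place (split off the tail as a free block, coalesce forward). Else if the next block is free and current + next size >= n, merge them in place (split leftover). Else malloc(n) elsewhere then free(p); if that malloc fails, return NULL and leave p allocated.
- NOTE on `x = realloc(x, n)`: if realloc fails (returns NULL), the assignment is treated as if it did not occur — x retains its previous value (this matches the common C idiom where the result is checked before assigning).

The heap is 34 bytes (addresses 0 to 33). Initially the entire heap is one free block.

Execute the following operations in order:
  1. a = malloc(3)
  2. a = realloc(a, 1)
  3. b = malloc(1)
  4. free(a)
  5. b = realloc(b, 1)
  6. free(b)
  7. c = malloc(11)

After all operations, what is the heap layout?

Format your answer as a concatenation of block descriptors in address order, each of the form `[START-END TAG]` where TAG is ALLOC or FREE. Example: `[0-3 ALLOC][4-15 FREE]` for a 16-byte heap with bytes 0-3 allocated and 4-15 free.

Op 1: a = malloc(3) -> a = 0; heap: [0-2 ALLOC][3-33 FREE]
Op 2: a = realloc(a, 1) -> a = 0; heap: [0-0 ALLOC][1-33 FREE]
Op 3: b = malloc(1) -> b = 1; heap: [0-0 ALLOC][1-1 ALLOC][2-33 FREE]
Op 4: free(a) -> (freed a); heap: [0-0 FREE][1-1 ALLOC][2-33 FREE]
Op 5: b = realloc(b, 1) -> b = 1; heap: [0-0 FREE][1-1 ALLOC][2-33 FREE]
Op 6: free(b) -> (freed b); heap: [0-33 FREE]
Op 7: c = malloc(11) -> c = 0; heap: [0-10 ALLOC][11-33 FREE]

Answer: [0-10 ALLOC][11-33 FREE]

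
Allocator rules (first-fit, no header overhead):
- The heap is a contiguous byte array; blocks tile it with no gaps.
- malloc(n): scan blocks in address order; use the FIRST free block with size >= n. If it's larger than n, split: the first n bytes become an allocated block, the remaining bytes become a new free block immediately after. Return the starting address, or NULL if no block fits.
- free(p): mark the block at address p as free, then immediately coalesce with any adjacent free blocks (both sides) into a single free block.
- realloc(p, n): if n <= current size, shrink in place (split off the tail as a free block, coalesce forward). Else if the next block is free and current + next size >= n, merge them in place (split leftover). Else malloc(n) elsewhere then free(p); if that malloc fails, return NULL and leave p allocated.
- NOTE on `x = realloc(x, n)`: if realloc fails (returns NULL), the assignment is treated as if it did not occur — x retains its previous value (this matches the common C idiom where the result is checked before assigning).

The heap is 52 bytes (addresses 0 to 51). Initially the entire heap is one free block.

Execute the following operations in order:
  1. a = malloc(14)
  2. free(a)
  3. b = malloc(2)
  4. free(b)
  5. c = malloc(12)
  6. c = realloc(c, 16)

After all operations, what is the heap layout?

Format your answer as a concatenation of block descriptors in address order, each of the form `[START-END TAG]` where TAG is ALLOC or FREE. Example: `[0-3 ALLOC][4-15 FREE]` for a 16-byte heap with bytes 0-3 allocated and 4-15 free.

Answer: [0-15 ALLOC][16-51 FREE]

Derivation:
Op 1: a = malloc(14) -> a = 0; heap: [0-13 ALLOC][14-51 FREE]
Op 2: free(a) -> (freed a); heap: [0-51 FREE]
Op 3: b = malloc(2) -> b = 0; heap: [0-1 ALLOC][2-51 FREE]
Op 4: free(b) -> (freed b); heap: [0-51 FREE]
Op 5: c = malloc(12) -> c = 0; heap: [0-11 ALLOC][12-51 FREE]
Op 6: c = realloc(c, 16) -> c = 0; heap: [0-15 ALLOC][16-51 FREE]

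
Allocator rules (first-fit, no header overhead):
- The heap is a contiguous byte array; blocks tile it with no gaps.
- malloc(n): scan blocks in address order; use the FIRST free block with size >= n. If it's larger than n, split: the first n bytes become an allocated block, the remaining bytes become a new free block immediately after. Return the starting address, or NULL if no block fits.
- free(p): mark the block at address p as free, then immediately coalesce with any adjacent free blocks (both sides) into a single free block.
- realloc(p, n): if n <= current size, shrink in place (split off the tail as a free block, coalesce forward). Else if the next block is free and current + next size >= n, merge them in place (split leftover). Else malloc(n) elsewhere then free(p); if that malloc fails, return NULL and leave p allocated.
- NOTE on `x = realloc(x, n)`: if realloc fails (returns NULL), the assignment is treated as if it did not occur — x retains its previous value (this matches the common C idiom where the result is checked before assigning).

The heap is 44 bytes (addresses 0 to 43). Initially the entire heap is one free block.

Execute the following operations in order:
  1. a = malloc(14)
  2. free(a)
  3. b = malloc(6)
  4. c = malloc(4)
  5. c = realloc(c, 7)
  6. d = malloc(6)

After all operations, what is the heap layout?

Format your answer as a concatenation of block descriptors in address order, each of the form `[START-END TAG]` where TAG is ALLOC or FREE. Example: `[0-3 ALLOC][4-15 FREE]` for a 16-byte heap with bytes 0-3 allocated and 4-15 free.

Op 1: a = malloc(14) -> a = 0; heap: [0-13 ALLOC][14-43 FREE]
Op 2: free(a) -> (freed a); heap: [0-43 FREE]
Op 3: b = malloc(6) -> b = 0; heap: [0-5 ALLOC][6-43 FREE]
Op 4: c = malloc(4) -> c = 6; heap: [0-5 ALLOC][6-9 ALLOC][10-43 FREE]
Op 5: c = realloc(c, 7) -> c = 6; heap: [0-5 ALLOC][6-12 ALLOC][13-43 FREE]
Op 6: d = malloc(6) -> d = 13; heap: [0-5 ALLOC][6-12 ALLOC][13-18 ALLOC][19-43 FREE]

Answer: [0-5 ALLOC][6-12 ALLOC][13-18 ALLOC][19-43 FREE]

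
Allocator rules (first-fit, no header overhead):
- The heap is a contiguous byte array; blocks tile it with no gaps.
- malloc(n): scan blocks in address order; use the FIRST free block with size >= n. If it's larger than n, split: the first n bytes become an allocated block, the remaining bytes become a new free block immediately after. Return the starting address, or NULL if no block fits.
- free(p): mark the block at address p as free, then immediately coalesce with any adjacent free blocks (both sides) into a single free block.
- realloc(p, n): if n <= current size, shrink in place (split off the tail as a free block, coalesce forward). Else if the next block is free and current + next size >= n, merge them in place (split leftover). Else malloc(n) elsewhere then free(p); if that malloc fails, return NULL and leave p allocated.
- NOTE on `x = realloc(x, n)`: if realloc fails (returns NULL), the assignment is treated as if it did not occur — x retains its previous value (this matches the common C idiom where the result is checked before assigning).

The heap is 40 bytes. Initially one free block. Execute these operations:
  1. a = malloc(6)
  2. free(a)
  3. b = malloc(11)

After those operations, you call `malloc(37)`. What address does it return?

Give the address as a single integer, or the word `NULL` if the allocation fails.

Op 1: a = malloc(6) -> a = 0; heap: [0-5 ALLOC][6-39 FREE]
Op 2: free(a) -> (freed a); heap: [0-39 FREE]
Op 3: b = malloc(11) -> b = 0; heap: [0-10 ALLOC][11-39 FREE]
malloc(37): first-fit scan over [0-10 ALLOC][11-39 FREE] -> NULL

Answer: NULL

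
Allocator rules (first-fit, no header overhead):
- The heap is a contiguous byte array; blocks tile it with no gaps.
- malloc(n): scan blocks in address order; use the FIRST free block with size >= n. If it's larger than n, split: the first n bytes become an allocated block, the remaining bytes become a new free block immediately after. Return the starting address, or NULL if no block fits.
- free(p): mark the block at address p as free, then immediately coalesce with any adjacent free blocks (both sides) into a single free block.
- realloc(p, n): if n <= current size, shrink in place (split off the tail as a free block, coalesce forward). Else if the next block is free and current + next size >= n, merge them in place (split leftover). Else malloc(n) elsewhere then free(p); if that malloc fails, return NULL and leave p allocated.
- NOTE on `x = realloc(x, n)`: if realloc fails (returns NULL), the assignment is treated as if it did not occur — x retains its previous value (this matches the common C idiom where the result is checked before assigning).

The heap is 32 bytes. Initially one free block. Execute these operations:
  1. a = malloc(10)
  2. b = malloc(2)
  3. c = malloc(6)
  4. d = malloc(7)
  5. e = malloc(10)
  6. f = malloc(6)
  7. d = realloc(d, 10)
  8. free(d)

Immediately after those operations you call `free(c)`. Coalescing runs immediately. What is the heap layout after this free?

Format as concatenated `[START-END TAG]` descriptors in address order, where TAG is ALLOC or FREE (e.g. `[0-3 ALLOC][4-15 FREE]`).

Op 1: a = malloc(10) -> a = 0; heap: [0-9 ALLOC][10-31 FREE]
Op 2: b = malloc(2) -> b = 10; heap: [0-9 ALLOC][10-11 ALLOC][12-31 FREE]
Op 3: c = malloc(6) -> c = 12; heap: [0-9 ALLOC][10-11 ALLOC][12-17 ALLOC][18-31 FREE]
Op 4: d = malloc(7) -> d = 18; heap: [0-9 ALLOC][10-11 ALLOC][12-17 ALLOC][18-24 ALLOC][25-31 FREE]
Op 5: e = malloc(10) -> e = NULL; heap: [0-9 ALLOC][10-11 ALLOC][12-17 ALLOC][18-24 ALLOC][25-31 FREE]
Op 6: f = malloc(6) -> f = 25; heap: [0-9 ALLOC][10-11 ALLOC][12-17 ALLOC][18-24 ALLOC][25-30 ALLOC][31-31 FREE]
Op 7: d = realloc(d, 10) -> NULL (d unchanged); heap: [0-9 ALLOC][10-11 ALLOC][12-17 ALLOC][18-24 ALLOC][25-30 ALLOC][31-31 FREE]
Op 8: free(d) -> (freed d); heap: [0-9 ALLOC][10-11 ALLOC][12-17 ALLOC][18-24 FREE][25-30 ALLOC][31-31 FREE]
free(c): c = 12 -> block [12-17 ALLOC]; mark free, coalesce with adjacent free neighbors -> [0-9 ALLOC][10-11 ALLOC][12-24 FREE][25-30 ALLOC][31-31 FREE]

Answer: [0-9 ALLOC][10-11 ALLOC][12-24 FREE][25-30 ALLOC][31-31 FREE]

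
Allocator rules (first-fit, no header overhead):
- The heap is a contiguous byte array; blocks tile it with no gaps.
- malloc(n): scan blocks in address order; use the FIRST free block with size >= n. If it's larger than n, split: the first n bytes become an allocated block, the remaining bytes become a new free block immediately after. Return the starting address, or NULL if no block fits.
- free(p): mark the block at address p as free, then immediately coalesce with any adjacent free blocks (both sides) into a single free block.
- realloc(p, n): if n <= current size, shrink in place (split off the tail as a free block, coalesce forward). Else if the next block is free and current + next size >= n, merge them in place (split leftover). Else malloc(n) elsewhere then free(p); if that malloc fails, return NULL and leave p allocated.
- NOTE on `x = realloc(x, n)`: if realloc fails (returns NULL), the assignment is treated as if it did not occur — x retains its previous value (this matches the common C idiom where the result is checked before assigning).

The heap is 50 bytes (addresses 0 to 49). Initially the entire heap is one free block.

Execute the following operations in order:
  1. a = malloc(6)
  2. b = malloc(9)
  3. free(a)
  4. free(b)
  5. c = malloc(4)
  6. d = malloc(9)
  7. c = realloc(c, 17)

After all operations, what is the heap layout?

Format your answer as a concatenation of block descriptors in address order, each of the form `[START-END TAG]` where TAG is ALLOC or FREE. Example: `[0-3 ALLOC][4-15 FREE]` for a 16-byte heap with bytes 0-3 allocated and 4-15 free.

Answer: [0-3 FREE][4-12 ALLOC][13-29 ALLOC][30-49 FREE]

Derivation:
Op 1: a = malloc(6) -> a = 0; heap: [0-5 ALLOC][6-49 FREE]
Op 2: b = malloc(9) -> b = 6; heap: [0-5 ALLOC][6-14 ALLOC][15-49 FREE]
Op 3: free(a) -> (freed a); heap: [0-5 FREE][6-14 ALLOC][15-49 FREE]
Op 4: free(b) -> (freed b); heap: [0-49 FREE]
Op 5: c = malloc(4) -> c = 0; heap: [0-3 ALLOC][4-49 FREE]
Op 6: d = malloc(9) -> d = 4; heap: [0-3 ALLOC][4-12 ALLOC][13-49 FREE]
Op 7: c = realloc(c, 17) -> c = 13; heap: [0-3 FREE][4-12 ALLOC][13-29 ALLOC][30-49 FREE]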